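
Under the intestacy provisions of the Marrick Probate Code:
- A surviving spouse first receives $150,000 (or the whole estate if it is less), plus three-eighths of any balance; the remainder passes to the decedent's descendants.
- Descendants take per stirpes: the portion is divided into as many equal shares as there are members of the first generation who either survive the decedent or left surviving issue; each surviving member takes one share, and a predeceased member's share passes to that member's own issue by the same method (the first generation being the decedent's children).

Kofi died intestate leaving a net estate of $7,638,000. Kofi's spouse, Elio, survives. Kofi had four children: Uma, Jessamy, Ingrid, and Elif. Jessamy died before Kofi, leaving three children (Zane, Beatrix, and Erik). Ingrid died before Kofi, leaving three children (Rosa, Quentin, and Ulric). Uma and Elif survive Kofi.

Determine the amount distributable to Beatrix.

Elio first takes $150,000, leaving a balance of $7,488,000. Elio then takes three-eighths of the balance ($2,808,000), for a total of $2,958,000. The remaining $4,680,000 passes to the descendants.
The descendants' portion ($4,680,000) is divided into 4 shares of $1,170,000: Uma and Elif each take $1,170,000; Jessamy's $1,170,000 share passes to Jessamy's issue; Ingrid's $1,170,000 share passes to Ingrid's issue.
Jessamy's share ($1,170,000) is divided into 3 shares of $390,000: Zane, Beatrix, and Erik each take $390,000.
Ingrid's share ($1,170,000) is divided into 3 shares of $390,000: Rosa, Quentin, and Ulric each take $390,000.

Beatrix receives $390,000.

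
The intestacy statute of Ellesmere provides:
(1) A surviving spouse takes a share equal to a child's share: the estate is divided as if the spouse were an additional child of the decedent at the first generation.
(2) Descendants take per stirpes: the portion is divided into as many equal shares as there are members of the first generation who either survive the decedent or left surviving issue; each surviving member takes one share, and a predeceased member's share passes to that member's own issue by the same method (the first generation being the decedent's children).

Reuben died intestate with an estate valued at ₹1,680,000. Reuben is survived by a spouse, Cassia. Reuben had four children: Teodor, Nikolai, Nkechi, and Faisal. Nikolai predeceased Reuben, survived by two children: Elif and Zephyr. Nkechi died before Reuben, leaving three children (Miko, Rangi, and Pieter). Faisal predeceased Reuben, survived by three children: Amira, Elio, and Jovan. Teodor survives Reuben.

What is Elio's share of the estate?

Elio receives ₹112,000.

The spouse counts as an additional share at the children's level, so there are 5 primary shares of ₹336,000. Cassia takes one such share (₹336,000).
The children's combined portion (₹1,344,000) is divided into 4 shares of ₹336,000: Teodor takes ₹336,000; Nikolai's ₹336,000 share passes to Nikolai's issue; Nkechi's ₹336,000 share passes to Nkechi's issue; Faisal's ₹336,000 share passes to Faisal's issue.
Nikolai's share (₹336,000) is divided into 2 shares of ₹168,000: Elif and Zephyr each take ₹168,000.
Nkechi's share (₹336,000) is divided into 3 shares of ₹112,000: Miko, Rangi, and Pieter each take ₹112,000.
Faisal's share (₹336,000) is divided into 3 shares of ₹112,000: Amira, Elio, and Jovan each take ₹112,000.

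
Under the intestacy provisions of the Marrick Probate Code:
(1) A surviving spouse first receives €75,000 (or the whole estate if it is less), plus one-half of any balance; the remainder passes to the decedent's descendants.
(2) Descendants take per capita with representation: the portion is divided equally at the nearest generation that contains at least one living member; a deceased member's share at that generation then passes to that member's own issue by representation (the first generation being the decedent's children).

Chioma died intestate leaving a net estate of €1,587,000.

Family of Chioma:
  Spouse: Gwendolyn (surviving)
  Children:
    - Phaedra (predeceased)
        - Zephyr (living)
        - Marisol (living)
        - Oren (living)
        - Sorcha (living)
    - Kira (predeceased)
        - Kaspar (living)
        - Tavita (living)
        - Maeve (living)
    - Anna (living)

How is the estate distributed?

Gwendolyn: €831,000; Zephyr: €63,000; Marisol: €63,000; Oren: €63,000; Sorcha: €63,000; Kaspar: €84,000; Tavita: €84,000; Maeve: €84,000; Anna: €252,000

Gwendolyn first takes €75,000, leaving a balance of €1,512,000. Gwendolyn then takes one-half of the balance (€756,000), for a total of €831,000. The remaining €756,000 passes to the descendants.
The descendants' portion (€756,000) is divided into 3 shares of €252,000: Anna takes €252,000; Phaedra's €252,000 share passes to Phaedra's issue; Kira's €252,000 share passes to Kira's issue.
Phaedra's share (€252,000) is divided into 4 shares of €63,000: Zephyr, Marisol, Oren, and Sorcha each take €63,000.
Kira's share (€252,000) is divided into 3 shares of €84,000: Kaspar, Tavita, and Maeve each take €84,000.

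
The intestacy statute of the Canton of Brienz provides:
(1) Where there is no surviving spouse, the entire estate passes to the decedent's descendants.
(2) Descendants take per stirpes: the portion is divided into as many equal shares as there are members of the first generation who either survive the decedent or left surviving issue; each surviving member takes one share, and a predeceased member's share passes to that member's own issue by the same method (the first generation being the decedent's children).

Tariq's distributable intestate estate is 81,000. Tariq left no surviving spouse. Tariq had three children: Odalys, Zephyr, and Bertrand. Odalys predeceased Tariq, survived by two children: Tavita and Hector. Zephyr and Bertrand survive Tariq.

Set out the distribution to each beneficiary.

The entire 81,000 passes to the descendants.
That amount (81,000) is divided into 3 shares of 27,000: Zephyr and Bertrand each take 27,000; Odalys's 27,000 share passes to Odalys's issue.
Odalys's share (27,000) is divided into 2 shares of 13,500: Tavita and Hector each take 13,500.

Tavita: 13,500; Hector: 13,500; Zephyr: 27,000; Bertrand: 27,000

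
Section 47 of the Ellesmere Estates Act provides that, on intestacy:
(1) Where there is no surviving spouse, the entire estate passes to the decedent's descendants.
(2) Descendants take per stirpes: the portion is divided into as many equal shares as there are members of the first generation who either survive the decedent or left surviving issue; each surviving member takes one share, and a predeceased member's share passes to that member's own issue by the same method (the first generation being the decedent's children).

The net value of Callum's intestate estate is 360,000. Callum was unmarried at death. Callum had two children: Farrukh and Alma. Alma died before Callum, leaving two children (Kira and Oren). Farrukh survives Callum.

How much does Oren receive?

The entire 360,000 passes to the descendants.
That amount (360,000) is divided into 2 shares of 180,000: Farrukh takes 180,000; Alma's 180,000 share passes to Alma's issue.
Alma's share (180,000) is divided into 2 shares of 90,000: Kira and Oren each take 90,000.

Oren receives 90,000.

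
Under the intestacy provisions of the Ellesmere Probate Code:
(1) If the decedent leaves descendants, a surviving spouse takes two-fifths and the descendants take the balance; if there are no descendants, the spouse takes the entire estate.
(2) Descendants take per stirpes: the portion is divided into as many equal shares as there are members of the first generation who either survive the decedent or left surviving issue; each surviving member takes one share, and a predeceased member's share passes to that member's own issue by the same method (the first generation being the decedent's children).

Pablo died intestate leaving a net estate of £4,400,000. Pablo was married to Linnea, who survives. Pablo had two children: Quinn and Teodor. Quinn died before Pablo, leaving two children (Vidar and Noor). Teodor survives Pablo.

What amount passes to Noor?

Noor receives £660,000.

Linnea takes two-fifths of £4,400,000 = £1,760,000. The remaining £2,640,000 passes to the descendants.
The descendants' portion (£2,640,000) is divided into 2 shares of £1,320,000: Teodor takes £1,320,000; Quinn's £1,320,000 share passes to Quinn's issue.
Quinn's share (£1,320,000) is divided into 2 shares of £660,000: Vidar and Noor each take £660,000.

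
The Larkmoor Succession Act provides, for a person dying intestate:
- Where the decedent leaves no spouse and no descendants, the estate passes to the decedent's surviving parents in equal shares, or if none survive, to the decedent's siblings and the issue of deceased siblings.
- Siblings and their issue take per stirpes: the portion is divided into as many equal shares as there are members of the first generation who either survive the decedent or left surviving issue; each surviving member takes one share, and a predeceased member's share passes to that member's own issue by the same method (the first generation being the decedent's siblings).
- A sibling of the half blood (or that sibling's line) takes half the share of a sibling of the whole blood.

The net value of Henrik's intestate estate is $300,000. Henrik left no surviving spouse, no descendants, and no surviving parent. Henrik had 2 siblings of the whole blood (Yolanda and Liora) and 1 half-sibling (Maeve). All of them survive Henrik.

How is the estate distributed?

Maeve: $60,000; Yolanda: $120,000; Liora: $120,000

The entire $300,000 passes to the siblings and their issue.
Counting each half-blood sibling's line as half a unit, there are 5/2 units in $300,000, so one unit is $120,000. Whole-blood lines (Yolanda and Liora) take $120,000 each; half-blood lines (Maeve) take $60,000 each.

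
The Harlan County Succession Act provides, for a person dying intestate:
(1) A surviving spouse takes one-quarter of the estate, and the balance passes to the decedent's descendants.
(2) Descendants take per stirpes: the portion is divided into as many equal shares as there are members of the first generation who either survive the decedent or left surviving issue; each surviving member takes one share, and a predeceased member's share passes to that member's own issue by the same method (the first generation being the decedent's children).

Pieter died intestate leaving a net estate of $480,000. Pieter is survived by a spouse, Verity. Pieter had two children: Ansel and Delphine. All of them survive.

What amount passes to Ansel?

Verity takes one-quarter of $480,000 = $120,000. The remaining $360,000 passes to the descendants.
The descendants' portion ($360,000) is divided into 2 shares of $180,000: Ansel and Delphine each take $180,000.

Ansel receives $180,000.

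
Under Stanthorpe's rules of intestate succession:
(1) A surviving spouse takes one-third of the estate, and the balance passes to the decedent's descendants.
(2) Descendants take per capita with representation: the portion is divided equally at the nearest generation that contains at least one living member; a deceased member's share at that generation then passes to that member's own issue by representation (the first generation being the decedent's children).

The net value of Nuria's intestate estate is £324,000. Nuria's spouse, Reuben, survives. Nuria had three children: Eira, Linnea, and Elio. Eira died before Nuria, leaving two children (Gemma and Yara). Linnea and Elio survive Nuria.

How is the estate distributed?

Reuben takes one-third of £324,000 = £108,000. The remaining £216,000 passes to the descendants.
The descendants' portion (£216,000) is divided into 3 shares of £72,000: Linnea and Elio each take £72,000; Eira's £72,000 share passes to Eira's issue.
Eira's share (£72,000) is divided into 2 shares of £36,000: Gemma and Yara each take £36,000.

Reuben: £108,000; Gemma: £36,000; Yara: £36,000; Linnea: £72,000; Elio: £72,000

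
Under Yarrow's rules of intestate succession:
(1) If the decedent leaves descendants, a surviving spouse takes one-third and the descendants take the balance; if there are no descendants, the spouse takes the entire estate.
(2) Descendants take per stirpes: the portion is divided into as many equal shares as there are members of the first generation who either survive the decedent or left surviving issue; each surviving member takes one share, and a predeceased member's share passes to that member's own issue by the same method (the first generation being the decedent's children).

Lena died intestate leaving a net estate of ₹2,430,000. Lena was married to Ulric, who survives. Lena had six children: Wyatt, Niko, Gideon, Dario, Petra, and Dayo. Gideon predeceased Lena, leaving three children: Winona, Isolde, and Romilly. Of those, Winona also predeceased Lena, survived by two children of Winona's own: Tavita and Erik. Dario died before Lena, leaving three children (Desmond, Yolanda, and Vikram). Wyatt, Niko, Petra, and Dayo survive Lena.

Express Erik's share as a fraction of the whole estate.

Ulric takes one-third of ₹2,430,000 = ₹810,000. The remaining ₹1,620,000 passes to the descendants.
The descendants' portion (₹1,620,000) is divided into 6 shares of ₹270,000: Wyatt, Niko, Petra, and Dayo each take ₹270,000; Gideon's ₹270,000 share passes to Gideon's issue; Dario's ₹270,000 share passes to Dario's issue.
Gideon's share (₹270,000) is divided into 3 shares of ₹90,000: Isolde and Romilly each take ₹90,000; Winona's ₹90,000 share passes to Winona's issue.
Winona's share (₹90,000) is divided into 2 shares of ₹45,000: Tavita and Erik each take ₹45,000.
Dario's share (₹270,000) is divided into 3 shares of ₹90,000: Desmond, Yolanda, and Vikram each take ₹90,000.

Erik receives 1/54 of the estate.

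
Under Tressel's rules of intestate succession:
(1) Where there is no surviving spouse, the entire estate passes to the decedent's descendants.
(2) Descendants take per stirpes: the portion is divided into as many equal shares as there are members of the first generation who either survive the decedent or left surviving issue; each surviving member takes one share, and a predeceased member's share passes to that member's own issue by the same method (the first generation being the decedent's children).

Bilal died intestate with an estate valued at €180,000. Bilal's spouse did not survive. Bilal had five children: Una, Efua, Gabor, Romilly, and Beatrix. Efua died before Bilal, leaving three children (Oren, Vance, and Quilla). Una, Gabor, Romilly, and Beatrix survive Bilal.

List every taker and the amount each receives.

Una: €36,000; Oren: €12,000; Vance: €12,000; Quilla: €12,000; Gabor: €36,000; Romilly: €36,000; Beatrix: €36,000

The entire €180,000 passes to the descendants.
That amount (€180,000) is divided into 5 shares of €36,000: Una, Gabor, Romilly, and Beatrix each take €36,000; Efua's €36,000 share passes to Efua's issue.
Efua's share (€36,000) is divided into 3 shares of €12,000: Oren, Vance, and Quilla each take €12,000.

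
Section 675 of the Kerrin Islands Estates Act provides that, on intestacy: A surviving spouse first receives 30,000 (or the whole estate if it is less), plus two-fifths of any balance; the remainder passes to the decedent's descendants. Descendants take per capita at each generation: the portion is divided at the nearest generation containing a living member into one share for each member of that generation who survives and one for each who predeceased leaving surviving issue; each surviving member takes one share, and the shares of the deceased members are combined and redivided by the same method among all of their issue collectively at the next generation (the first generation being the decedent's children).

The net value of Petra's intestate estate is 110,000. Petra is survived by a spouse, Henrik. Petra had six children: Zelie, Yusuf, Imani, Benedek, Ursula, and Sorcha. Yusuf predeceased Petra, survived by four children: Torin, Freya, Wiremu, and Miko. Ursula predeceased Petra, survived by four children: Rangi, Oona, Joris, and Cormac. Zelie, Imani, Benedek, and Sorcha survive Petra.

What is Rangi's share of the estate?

Rangi receives 2,000.

Henrik first takes 30,000, leaving a balance of 80,000. Henrik then takes two-fifths of the balance (32,000), for a total of 62,000. The remaining 48,000 passes to the descendants.
The descendants' portion (48,000) is divided at the children's generation into 6 shares of 8,000. Zelie, Imani, Benedek, and Sorcha each take 8,000. The 2 shares of the deceased (Yusuf and Ursula) are combined into a pool of 16,000.
That pool (16,000) is divided at the grandchildren's generation equally among Torin, Freya, Wiremu, Miko, Rangi, Oona, Joris, and Cormac: 2,000 each.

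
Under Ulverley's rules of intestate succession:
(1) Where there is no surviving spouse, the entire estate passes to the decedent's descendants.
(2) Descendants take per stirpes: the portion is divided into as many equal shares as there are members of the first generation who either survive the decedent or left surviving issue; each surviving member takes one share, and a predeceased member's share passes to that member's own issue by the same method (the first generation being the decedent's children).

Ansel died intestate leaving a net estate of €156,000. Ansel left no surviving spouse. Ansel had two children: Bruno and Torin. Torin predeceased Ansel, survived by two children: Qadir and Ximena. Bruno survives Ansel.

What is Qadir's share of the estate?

Qadir receives €39,000.

The entire €156,000 passes to the descendants.
That amount (€156,000) is divided into 2 shares of €78,000: Bruno takes €78,000; Torin's €78,000 share passes to Torin's issue.
Torin's share (€78,000) is divided into 2 shares of €39,000: Qadir and Ximena each take €39,000.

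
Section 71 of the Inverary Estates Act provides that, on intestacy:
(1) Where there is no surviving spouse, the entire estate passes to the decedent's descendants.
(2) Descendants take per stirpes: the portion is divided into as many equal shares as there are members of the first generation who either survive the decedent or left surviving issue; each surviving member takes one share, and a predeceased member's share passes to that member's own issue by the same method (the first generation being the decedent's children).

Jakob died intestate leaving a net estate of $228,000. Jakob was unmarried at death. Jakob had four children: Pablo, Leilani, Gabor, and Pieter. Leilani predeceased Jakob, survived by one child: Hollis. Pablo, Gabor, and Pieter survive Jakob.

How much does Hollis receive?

The entire $228,000 passes to the descendants.
That amount ($228,000) is divided into 4 shares of $57,000: Pablo, Gabor, and Pieter each take $57,000; Leilani's $57,000 share passes to Leilani's issue.
Leilani's share ($57,000) passes entirely to Hollis.

Hollis receives $57,000.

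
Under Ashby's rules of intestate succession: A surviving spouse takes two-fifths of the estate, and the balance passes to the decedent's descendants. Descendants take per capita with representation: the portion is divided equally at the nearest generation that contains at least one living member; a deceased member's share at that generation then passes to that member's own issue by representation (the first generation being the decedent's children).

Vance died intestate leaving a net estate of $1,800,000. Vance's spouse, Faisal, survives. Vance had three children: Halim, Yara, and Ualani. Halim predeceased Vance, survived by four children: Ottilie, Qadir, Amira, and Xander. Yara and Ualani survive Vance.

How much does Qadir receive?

Faisal takes two-fifths of $1,800,000 = $720,000. The remaining $1,080,000 passes to the descendants.
The descendants' portion ($1,080,000) is divided into 3 shares of $360,000: Yara and Ualani each take $360,000; Halim's $360,000 share passes to Halim's issue.
Halim's share ($360,000) is divided into 4 shares of $90,000: Ottilie, Qadir, Amira, and Xander each take $90,000.

Qadir receives $90,000.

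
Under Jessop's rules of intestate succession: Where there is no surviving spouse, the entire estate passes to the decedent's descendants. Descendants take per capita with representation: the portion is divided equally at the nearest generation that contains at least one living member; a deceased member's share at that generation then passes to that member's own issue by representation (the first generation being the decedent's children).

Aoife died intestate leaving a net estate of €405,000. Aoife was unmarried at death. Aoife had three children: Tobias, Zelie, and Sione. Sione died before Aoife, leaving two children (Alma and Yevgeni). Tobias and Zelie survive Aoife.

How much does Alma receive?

The entire €405,000 passes to the descendants.
That amount (€405,000) is divided into 3 shares of €135,000: Tobias and Zelie each take €135,000; Sione's €135,000 share passes to Sione's issue.
Sione's share (€135,000) is divided into 2 shares of €67,500: Alma and Yevgeni each take €67,500.

Alma receives €67,500.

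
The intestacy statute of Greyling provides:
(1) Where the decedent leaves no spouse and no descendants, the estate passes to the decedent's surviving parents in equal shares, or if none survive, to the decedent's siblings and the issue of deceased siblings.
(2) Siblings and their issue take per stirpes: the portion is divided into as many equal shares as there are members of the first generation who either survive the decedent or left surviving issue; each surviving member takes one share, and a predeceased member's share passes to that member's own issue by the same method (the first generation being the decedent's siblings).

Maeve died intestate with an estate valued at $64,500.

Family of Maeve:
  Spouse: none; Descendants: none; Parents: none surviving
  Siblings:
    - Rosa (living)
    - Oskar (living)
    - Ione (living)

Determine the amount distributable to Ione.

Ione receives $21,500.

The entire $64,500 passes to the siblings and their issue.
That amount ($64,500) is divided into 3 shares of $21,500: Rosa, Oskar, and Ione each take $21,500.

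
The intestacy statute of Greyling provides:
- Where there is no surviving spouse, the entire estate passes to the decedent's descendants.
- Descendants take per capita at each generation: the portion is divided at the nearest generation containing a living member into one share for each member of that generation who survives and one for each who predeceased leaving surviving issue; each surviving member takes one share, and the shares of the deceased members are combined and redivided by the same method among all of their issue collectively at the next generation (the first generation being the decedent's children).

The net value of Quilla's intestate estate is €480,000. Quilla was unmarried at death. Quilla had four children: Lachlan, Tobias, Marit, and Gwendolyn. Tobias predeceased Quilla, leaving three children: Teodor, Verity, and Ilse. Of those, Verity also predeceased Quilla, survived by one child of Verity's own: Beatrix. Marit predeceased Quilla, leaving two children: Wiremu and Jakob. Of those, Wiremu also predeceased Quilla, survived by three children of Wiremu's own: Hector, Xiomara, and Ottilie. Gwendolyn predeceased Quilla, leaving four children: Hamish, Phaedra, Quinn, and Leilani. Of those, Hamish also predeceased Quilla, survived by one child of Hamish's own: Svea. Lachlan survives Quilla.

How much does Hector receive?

The entire €480,000 passes to the descendants.
That amount (€480,000) is divided at the children's generation into 4 shares of €120,000. Lachlan takes €120,000. The 3 shares of the deceased (Tobias, Marit, and Gwendolyn) are combined into a pool of €360,000.
That pool (€360,000) is divided at the grandchildren's generation into 9 shares of €40,000. Teodor, Ilse, Jakob, Phaedra, Quinn, and Leilani each take €40,000. The 3 shares of the deceased (Verity, Wiremu, and Hamish) are combined into a pool of €120,000.
That pool (€120,000) is divided at the great-grandchildren's generation equally among Beatrix, Hector, Xiomara, Ottilie, and Svea: €24,000 each.

Hector receives €24,000.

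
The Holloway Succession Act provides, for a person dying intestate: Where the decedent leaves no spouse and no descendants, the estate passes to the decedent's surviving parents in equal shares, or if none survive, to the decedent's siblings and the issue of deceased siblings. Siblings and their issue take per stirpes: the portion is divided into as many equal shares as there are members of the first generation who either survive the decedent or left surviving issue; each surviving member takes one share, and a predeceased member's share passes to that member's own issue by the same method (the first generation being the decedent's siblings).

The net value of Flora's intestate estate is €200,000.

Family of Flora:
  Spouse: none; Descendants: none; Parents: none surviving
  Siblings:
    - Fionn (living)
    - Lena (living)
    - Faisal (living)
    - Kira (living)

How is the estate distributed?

Fionn: €50,000; Lena: €50,000; Faisal: €50,000; Kira: €50,000

The entire €200,000 passes to the siblings and their issue.
That amount (€200,000) is divided into 4 shares of €50,000: Fionn, Lena, Faisal, and Kira each take €50,000.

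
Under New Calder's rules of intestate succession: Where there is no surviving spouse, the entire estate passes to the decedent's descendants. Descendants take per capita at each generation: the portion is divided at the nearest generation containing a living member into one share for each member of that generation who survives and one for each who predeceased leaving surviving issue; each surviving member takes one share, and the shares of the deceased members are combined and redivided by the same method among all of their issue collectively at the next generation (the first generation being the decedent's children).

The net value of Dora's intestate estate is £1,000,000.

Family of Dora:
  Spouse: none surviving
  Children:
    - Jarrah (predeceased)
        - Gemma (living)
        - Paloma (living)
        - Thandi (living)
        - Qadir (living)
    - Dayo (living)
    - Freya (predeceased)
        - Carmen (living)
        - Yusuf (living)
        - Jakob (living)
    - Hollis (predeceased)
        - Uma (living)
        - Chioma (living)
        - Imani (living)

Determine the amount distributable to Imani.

Imani receives £75,000.

The entire £1,000,000 passes to the descendants.
That amount (£1,000,000) is divided at the children's generation into 4 shares of £250,000. Dayo takes £250,000. The 3 shares of the deceased (Jarrah, Freya, and Hollis) are combined into a pool of £750,000.
That pool (£750,000) is divided at the grandchildren's generation equally among Gemma, Paloma, Thandi, Qadir, Carmen, Yusuf, Jakob, Uma, Chioma, and Imani: £75,000 each.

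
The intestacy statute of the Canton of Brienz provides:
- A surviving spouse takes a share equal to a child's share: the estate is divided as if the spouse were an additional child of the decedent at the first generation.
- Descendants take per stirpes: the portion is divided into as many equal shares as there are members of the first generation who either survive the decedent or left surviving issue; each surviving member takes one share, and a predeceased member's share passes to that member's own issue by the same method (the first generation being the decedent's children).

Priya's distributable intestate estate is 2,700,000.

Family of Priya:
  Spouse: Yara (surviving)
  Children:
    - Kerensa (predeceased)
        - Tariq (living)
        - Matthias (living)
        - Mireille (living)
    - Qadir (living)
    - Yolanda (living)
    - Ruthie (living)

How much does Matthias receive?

The spouse counts as an additional share at the children's level, so there are 5 primary shares of 540,000. Yara takes one such share (540,000).
The children's combined portion (2,160,000) is divided into 4 shares of 540,000: Qadir, Yolanda, and Ruthie each take 540,000; Kerensa's 540,000 share passes to Kerensa's issue.
Kerensa's share (540,000) is divided into 3 shares of 180,000: Tariq, Matthias, and Mireille each take 180,000.

Matthias receives 180,000.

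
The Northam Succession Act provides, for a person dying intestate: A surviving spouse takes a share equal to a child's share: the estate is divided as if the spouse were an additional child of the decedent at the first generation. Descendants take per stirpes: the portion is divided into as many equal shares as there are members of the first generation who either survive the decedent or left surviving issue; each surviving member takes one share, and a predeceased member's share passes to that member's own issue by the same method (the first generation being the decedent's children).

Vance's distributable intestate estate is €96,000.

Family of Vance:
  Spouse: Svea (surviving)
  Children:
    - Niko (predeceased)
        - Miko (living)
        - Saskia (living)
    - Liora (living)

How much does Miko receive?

Miko receives €16,000.

The spouse counts as an additional share at the children's level, so there are 3 primary shares of €32,000. Svea takes one such share (€32,000).
The children's combined portion (€64,000) is divided into 2 shares of €32,000: Liora takes €32,000; Niko's €32,000 share passes to Niko's issue.
Niko's share (€32,000) is divided into 2 shares of €16,000: Miko and Saskia each take €16,000.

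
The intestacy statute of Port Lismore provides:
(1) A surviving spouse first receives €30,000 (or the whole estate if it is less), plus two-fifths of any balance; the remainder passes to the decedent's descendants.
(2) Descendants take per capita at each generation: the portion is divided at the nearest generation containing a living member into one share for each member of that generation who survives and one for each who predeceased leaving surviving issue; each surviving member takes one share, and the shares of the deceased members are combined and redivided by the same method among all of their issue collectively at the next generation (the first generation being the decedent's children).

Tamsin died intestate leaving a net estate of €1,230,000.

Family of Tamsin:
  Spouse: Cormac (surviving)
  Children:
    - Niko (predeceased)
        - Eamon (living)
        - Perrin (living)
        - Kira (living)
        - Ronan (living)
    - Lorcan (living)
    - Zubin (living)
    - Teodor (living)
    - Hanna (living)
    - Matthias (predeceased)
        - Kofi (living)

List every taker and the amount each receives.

Cormac first takes €30,000, leaving a balance of €1,200,000. Cormac then takes two-fifths of the balance (€480,000), for a total of €510,000. The remaining €720,000 passes to the descendants.
The descendants' portion (€720,000) is divided at the children's generation into 6 shares of €120,000. Lorcan, Zubin, Teodor, and Hanna each take €120,000. The 2 shares of the deceased (Niko and Matthias) are combined into a pool of €240,000.
That pool (€240,000) is divided at the grandchildren's generation equally among Eamon, Perrin, Kira, Ronan, and Kofi: €48,000 each.

Cormac: €510,000; Eamon: €48,000; Perrin: €48,000; Kira: €48,000; Ronan: €48,000; Lorcan: €120,000; Zubin: €120,000; Teodor: €120,000; Hanna: €120,000; Kofi: €48,000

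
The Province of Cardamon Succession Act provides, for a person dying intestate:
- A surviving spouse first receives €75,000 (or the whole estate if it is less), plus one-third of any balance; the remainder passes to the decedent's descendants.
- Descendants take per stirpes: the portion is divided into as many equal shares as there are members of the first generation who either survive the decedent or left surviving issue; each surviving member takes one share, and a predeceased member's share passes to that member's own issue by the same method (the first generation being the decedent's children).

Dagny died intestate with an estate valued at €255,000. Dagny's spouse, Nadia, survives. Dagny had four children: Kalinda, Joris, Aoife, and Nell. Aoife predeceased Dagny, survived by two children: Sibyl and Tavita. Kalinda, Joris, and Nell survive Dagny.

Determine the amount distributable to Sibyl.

Sibyl receives €15,000.

Nadia first takes €75,000, leaving a balance of €180,000. Nadia then takes one-third of the balance (€60,000), for a total of €135,000. The remaining €120,000 passes to the descendants.
The descendants' portion (€120,000) is divided into 4 shares of €30,000: Kalinda, Joris, and Nell each take €30,000; Aoife's €30,000 share passes to Aoife's issue.
Aoife's share (€30,000) is divided into 2 shares of €15,000: Sibyl and Tavita each take €15,000.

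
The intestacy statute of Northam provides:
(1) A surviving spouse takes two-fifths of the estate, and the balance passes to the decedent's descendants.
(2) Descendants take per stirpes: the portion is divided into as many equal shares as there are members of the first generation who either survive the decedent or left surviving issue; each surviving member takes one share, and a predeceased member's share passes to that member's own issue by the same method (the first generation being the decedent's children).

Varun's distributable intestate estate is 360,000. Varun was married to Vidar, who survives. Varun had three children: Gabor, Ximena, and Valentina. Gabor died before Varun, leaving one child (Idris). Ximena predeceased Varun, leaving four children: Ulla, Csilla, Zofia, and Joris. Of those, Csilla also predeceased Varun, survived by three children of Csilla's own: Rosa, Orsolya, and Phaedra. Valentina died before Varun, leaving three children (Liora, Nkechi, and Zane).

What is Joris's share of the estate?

Vidar takes two-fifths of 360,000 = 144,000. The remaining 216,000 passes to the descendants.
The descendants' portion (216,000) is divided into 3 shares of 72,000: Gabor's 72,000 share passes to Gabor's issue; Ximena's 72,000 share passes to Ximena's issue; Valentina's 72,000 share passes to Valentina's issue.
Gabor's share (72,000) passes entirely to Idris.
Ximena's share (72,000) is divided into 4 shares of 18,000: Ulla, Zofia, and Joris each take 18,000; Csilla's 18,000 share passes to Csilla's issue.
Csilla's share (18,000) is divided into 3 shares of 6,000: Rosa, Orsolya, and Phaedra each take 6,000.
Valentina's share (72,000) is divided into 3 shares of 24,000: Liora, Nkechi, and Zane each take 24,000.

Joris receives 18,000.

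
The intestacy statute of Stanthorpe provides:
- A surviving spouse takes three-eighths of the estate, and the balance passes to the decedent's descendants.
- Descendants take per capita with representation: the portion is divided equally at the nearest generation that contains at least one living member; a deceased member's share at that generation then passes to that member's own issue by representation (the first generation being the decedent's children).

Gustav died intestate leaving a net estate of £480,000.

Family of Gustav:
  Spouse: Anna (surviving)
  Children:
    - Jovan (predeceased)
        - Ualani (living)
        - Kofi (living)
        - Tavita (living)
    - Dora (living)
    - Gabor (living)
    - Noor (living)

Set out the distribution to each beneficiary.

Anna: £180,000; Ualani: £25,000; Kofi: £25,000; Tavita: £25,000; Dora: £75,000; Gabor: £75,000; Noor: £75,000

Anna takes three-eighths of £480,000 = £180,000. The remaining £300,000 passes to the descendants.
The descendants' portion (£300,000) is divided into 4 shares of £75,000: Dora, Gabor, and Noor each take £75,000; Jovan's £75,000 share passes to Jovan's issue.
Jovan's share (£75,000) is divided into 3 shares of £25,000: Ualani, Kofi, and Tavita each take £25,000.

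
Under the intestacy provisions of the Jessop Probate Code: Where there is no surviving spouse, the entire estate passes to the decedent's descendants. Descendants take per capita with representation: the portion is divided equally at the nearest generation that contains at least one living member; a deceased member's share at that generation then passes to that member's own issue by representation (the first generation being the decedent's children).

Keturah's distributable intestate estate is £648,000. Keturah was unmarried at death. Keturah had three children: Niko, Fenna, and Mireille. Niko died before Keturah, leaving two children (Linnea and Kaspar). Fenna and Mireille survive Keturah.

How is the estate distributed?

Linnea: £108,000; Kaspar: £108,000; Fenna: £216,000; Mireille: £216,000

The entire £648,000 passes to the descendants.
That amount (£648,000) is divided into 3 shares of £216,000: Fenna and Mireille each take £216,000; Niko's £216,000 share passes to Niko's issue.
Niko's share (£216,000) is divided into 2 shares of £108,000: Linnea and Kaspar each take £108,000.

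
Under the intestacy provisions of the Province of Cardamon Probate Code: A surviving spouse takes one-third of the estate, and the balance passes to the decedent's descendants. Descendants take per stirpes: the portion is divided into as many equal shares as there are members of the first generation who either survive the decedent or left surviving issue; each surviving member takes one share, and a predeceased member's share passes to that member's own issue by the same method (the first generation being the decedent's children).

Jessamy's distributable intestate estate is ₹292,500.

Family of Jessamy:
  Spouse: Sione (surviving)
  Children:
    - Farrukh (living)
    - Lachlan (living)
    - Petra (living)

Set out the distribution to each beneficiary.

Sione takes one-third of ₹292,500 = ₹97,500. The remaining ₹195,000 passes to the descendants.
The descendants' portion (₹195,000) is divided into 3 shares of ₹65,000: Farrukh, Lachlan, and Petra each take ₹65,000.

Sione: ₹97,500; Farrukh: ₹65,000; Lachlan: ₹65,000; Petra: ₹65,000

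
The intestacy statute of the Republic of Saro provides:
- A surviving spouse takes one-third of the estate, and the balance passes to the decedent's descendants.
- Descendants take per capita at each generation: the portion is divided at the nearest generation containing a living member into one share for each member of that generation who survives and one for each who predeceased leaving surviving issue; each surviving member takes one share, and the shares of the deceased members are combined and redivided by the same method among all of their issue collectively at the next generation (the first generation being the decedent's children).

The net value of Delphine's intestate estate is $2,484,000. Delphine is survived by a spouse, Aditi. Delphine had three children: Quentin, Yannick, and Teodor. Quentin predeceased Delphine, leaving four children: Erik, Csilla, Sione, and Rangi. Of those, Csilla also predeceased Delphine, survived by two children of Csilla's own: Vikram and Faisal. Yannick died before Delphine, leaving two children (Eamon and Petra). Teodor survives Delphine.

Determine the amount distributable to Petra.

Petra receives $184,000.

Aditi takes one-third of $2,484,000 = $828,000. The remaining $1,656,000 passes to the descendants.
The descendants' portion ($1,656,000) is divided at the children's generation into 3 shares of $552,000. Teodor takes $552,000. The 2 shares of the deceased (Quentin and Yannick) are combined into a pool of $1,104,000.
That pool ($1,104,000) is divided at the grandchildren's generation into 6 shares of $184,000. Erik, Sione, Rangi, Eamon, and Petra each take $184,000. The remaining share for the deceased Csilla ($184,000) is carried to the next generation.
That pool ($184,000) is divided at the great-grandchildren's generation equally among Vikram and Faisal: $92,000 each.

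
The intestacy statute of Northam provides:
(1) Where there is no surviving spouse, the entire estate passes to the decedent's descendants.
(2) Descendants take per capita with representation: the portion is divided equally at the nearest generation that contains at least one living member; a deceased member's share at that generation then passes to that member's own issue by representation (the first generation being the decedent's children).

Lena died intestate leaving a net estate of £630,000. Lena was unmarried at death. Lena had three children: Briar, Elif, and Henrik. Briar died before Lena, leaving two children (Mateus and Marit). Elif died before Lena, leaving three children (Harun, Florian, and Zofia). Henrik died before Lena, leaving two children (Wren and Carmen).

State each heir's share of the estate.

Mateus: £90,000; Marit: £90,000; Harun: £90,000; Florian: £90,000; Zofia: £90,000; Wren: £90,000; Carmen: £90,000

The entire £630,000 passes to the descendants.
No child survives, so the initial division is made at the grandchildren's generation.
That amount (£630,000) is divided into 7 shares of £90,000: Mateus, Marit, Harun, Florian, Zofia, Wren, and Carmen each take £90,000.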